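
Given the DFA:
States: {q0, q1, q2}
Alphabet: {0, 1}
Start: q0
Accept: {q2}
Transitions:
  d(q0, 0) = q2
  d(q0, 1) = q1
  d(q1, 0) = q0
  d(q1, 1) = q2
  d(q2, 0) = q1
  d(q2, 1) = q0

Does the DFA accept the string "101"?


Trace: q0 -> q1 -> q0 -> q1
Final state: q1
Accept states: {q2}

No, rejected (final state q1 is not an accept state)


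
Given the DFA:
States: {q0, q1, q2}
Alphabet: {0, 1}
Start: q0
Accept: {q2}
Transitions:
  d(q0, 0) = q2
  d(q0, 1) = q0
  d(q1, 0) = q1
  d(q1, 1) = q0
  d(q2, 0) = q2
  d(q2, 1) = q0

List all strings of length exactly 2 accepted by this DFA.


All strings of length 2: 4 total
Accepted: 2

"00", "10"


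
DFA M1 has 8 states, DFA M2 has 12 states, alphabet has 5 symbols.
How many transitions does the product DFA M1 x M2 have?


Product DFA has 8 * 12 = 96 states.
Each has 5 transitions: 96 * 5 = 480

480


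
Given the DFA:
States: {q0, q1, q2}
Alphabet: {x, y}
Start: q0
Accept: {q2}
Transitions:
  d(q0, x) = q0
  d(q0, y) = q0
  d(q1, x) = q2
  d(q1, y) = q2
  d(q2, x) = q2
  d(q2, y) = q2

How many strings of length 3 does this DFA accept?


Enumerating all length-3 strings:
  "xxx" -> q0 [reject]
  "xxy" -> q0 [reject]
  "xyx" -> q0 [reject]
  "xyy" -> q0 [reject]
  "yxx" -> q0 [reject]
  "yxy" -> q0 [reject]
  "yyx" -> q0 [reject]
  "yyy" -> q0 [reject]

0 out of 8


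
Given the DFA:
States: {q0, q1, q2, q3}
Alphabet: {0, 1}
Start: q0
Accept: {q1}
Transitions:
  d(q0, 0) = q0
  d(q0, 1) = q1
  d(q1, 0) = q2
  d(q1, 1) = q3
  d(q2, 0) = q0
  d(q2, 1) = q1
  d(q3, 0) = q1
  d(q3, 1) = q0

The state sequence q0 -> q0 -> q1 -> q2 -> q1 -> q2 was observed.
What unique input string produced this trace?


Trace back each transition to find the symbol:
  q0 --[0]--> q0
  q0 --[1]--> q1
  q1 --[0]--> q2
  q2 --[1]--> q1
  q1 --[0]--> q2

"01010"


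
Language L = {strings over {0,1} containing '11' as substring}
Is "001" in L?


'11' does not occur

No, "001" is not in L


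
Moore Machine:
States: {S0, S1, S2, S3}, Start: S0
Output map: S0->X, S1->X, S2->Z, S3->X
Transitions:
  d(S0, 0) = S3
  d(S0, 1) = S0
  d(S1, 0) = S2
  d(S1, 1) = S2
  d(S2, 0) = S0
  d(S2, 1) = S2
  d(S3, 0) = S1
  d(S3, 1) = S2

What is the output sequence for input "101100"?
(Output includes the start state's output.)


Start: S0 (output X)
  --1--> S0 (output X)
  --0--> S3 (output X)
  --1--> S2 (output Z)
  --1--> S2 (output Z)
  --0--> S0 (output X)
  --0--> S3 (output X)

"XXXZZXX"


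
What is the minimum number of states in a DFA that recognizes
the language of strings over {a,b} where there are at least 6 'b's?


States: count = 0, 1, ..., 5, and a final '>= 6' state.
Total: 6 + 1 = 7. Accept = '>= 6' state.

7


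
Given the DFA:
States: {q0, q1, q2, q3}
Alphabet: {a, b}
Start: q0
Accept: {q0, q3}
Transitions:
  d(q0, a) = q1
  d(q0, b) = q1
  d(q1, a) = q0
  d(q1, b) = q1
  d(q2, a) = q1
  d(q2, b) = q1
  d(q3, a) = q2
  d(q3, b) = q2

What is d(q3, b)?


Looking up transition d(q3, b)

q2


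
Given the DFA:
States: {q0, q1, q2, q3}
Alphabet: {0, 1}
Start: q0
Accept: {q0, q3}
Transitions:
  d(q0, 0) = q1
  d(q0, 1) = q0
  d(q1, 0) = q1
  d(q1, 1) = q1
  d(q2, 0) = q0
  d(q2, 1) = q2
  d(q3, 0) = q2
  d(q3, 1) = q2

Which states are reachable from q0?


BFS from q0:
  layer 0: {q0}
  layer 1: {q1}

{q0, q1}


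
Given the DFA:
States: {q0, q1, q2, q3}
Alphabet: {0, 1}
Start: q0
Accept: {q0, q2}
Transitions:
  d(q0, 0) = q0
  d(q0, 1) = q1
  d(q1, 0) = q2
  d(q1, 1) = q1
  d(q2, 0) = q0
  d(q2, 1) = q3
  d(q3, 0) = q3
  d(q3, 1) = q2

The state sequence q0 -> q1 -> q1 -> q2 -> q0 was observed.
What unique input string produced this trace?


Trace back each transition to find the symbol:
  q0 --[1]--> q1
  q1 --[1]--> q1
  q1 --[0]--> q2
  q2 --[0]--> q0

"1100"


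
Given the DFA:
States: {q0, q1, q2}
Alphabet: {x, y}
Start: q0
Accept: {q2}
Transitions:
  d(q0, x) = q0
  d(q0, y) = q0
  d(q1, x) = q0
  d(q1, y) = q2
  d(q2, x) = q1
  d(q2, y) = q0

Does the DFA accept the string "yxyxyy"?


Trace: q0 -> q0 -> q0 -> q0 -> q0 -> q0 -> q0
Final state: q0
Accept states: {q2}

No, rejected (final state q0 is not an accept state)


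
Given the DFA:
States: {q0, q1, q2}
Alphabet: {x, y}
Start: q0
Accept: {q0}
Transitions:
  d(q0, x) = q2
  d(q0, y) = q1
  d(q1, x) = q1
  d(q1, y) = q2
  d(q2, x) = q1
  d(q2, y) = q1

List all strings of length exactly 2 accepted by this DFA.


All strings of length 2: 4 total
Accepted: 0

None


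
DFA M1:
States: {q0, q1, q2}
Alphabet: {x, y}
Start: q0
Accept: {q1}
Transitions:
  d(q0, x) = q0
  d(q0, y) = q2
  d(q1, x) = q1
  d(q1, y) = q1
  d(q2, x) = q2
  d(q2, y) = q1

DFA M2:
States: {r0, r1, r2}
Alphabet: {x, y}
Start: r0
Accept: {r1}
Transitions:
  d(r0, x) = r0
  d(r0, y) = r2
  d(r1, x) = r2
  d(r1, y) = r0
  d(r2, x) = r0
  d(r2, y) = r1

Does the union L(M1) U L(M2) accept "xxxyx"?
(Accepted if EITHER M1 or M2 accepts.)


M1: final=q2 accepted=False
M2: final=r0 accepted=False

No, union rejects (neither accepts)


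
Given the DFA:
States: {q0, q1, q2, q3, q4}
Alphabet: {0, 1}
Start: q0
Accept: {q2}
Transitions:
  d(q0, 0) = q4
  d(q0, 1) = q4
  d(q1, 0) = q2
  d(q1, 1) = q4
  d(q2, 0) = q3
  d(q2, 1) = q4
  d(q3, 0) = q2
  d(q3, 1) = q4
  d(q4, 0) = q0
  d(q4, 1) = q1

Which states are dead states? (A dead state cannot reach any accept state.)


Forward reachability from each state:
  q0 -> reaches accept state q2 (live)
  q1 -> reaches accept state q2 (live)
  q2 -> reaches accept state q2 (live)
  q3 -> reaches accept state q2 (live)
  q4 -> reaches accept state q2 (live)

None (all states can reach an accept state)


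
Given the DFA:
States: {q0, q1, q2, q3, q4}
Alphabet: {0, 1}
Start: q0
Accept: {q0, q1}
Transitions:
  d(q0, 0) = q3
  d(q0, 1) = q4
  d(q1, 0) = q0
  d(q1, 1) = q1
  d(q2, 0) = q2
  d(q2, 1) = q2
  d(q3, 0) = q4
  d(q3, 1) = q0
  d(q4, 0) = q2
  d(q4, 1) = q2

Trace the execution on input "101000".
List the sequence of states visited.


Input: 101000
d(q0, 1) = q4
d(q4, 0) = q2
d(q2, 1) = q2
d(q2, 0) = q2
d(q2, 0) = q2
d(q2, 0) = q2


q0 -> q4 -> q2 -> q2 -> q2 -> q2 -> q2


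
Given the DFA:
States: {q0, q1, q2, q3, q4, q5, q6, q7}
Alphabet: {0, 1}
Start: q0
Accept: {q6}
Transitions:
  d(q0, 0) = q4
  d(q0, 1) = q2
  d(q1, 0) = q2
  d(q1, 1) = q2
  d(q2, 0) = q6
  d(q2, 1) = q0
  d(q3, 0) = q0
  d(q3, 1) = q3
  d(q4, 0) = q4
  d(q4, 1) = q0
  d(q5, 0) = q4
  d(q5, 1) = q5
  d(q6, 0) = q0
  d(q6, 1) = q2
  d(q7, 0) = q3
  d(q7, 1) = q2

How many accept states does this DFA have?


Accept states listed: {q6}
Counting: q6(1)

1


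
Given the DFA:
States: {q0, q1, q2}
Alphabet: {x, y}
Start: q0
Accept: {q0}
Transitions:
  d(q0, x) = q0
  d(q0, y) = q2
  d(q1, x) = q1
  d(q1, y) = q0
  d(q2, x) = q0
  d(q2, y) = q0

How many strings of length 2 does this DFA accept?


Enumerating all length-2 strings:
  "xx" -> q0 [accept]
  "xy" -> q2 [reject]
  "yx" -> q0 [accept]
  "yy" -> q0 [accept]

3 out of 4


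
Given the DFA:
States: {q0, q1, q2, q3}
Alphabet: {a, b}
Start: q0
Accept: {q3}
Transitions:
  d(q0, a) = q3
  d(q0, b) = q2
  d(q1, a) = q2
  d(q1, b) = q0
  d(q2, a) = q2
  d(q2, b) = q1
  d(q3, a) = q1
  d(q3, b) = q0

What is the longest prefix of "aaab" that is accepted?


Run the DFA, marking each prefix where the state is accepting:
  "" -> q0 [reject]
  "a" -> q3 [accept]
  "aa" -> q1 [reject]
  "aaa" -> q2 [reject]
  "aaab" -> q1 [reject]

"a"


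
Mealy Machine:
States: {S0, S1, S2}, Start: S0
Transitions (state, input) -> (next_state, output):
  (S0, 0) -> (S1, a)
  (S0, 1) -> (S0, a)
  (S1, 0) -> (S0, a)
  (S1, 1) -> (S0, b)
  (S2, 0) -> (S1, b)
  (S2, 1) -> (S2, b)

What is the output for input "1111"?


Step-by-step:
  (S0, 1) -> (S0, a)
  (S0, 1) -> (S0, a)
  (S0, 1) -> (S0, a)
  (S0, 1) -> (S0, a)

"aaaa"


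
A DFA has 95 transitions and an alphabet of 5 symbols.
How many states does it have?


Each state has exactly one transition per symbol.
states = transitions / |alphabet| = 95 / 5 = 19

19


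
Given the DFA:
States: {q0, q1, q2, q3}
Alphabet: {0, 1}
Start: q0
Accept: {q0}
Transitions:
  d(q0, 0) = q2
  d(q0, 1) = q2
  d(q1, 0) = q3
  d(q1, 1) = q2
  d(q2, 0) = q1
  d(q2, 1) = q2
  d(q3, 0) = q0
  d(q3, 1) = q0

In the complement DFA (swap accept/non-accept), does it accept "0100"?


Trace: q0 -> q2 -> q2 -> q1 -> q3
Final: q3
Original accept: {q0}
Complement: q3 is not in original accept

Yes, complement accepts (original rejects)


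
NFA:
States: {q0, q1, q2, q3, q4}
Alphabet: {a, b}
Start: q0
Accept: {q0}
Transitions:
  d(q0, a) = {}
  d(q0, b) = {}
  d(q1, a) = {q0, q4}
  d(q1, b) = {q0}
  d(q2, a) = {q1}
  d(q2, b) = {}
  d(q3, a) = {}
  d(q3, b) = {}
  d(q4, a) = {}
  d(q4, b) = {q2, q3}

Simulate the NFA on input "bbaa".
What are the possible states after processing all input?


Start: {q0}
  --b--> {}
  --b--> {}
  --a--> {}
  --a--> {}

{} (empty set, no valid transitions)


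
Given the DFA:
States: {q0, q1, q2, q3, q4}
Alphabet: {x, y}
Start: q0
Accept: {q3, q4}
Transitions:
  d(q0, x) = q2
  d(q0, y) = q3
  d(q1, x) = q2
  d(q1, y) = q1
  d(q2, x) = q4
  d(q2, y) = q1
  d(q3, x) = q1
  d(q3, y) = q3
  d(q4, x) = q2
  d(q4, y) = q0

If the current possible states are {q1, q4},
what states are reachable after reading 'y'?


Apply transition on 'y' from each current state:
  d(q1, y) = q1
  d(q4, y) = q0

{q0, q1}


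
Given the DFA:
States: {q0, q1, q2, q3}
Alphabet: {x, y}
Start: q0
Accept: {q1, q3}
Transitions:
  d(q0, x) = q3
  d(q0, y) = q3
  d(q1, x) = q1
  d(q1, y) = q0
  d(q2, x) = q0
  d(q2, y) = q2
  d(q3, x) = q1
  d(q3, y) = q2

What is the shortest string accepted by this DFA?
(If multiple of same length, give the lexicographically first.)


BFS by string length (lex-first path to each state shown):
  len 0: q0<-""
  len 1: q3<-"x"
Found accept state at length 1.

"x"


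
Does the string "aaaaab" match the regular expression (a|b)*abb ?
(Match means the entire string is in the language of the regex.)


|string| = 6; first = 'a'; last = 'b'

No, "aaaaab" does not match (a|b)*abb


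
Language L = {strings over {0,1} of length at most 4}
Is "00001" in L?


length = 5

No, "00001" is not in L


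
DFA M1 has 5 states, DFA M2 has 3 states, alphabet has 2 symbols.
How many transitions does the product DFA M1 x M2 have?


Product DFA has 5 * 3 = 15 states.
Each has 2 transitions: 15 * 2 = 30

30


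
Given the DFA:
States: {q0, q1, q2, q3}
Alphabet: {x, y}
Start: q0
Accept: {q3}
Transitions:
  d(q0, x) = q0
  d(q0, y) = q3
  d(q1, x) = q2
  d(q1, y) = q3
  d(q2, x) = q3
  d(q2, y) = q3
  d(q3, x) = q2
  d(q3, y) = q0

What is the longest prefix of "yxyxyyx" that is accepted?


Run the DFA, marking each prefix where the state is accepting:
  "" -> q0 [reject]
  "y" -> q3 [accept]
  "yx" -> q2 [reject]
  "yxy" -> q3 [accept]
  "yxyx" -> q2 [reject]
  "yxyxy" -> q3 [accept]
  "yxyxyy" -> q0 [reject]
  "yxyxyyx" -> q0 [reject]

"yxyxy"


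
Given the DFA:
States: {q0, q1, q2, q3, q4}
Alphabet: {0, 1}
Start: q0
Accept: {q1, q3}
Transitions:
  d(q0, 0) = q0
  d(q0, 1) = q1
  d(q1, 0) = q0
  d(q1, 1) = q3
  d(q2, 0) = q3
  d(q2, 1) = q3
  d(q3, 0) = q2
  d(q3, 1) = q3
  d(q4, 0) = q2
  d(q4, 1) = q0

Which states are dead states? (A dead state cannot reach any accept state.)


Forward reachability from each state:
  q0 -> reaches accept state q1 (live)
  q1 -> reaches accept state q1 (live)
  q2 -> reaches accept state q3 (live)
  q3 -> reaches accept state q3 (live)
  q4 -> reaches accept state q1 (live)

None (all states can reach an accept state)


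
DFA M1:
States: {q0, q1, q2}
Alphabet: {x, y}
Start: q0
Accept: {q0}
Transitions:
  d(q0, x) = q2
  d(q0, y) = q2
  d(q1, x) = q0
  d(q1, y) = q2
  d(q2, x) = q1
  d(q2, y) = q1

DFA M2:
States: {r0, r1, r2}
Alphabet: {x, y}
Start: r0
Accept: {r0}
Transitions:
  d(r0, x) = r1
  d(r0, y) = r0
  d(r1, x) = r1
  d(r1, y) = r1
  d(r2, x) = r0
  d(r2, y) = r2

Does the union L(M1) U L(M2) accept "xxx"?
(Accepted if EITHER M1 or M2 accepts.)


M1: final=q0 accepted=True
M2: final=r1 accepted=False

Yes, union accepts


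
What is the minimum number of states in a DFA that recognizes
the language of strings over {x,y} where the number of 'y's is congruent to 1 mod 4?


States track (count of 'y') mod 4.
Need 4 states: one per remainder 0..3; accept = remainder 1.

4


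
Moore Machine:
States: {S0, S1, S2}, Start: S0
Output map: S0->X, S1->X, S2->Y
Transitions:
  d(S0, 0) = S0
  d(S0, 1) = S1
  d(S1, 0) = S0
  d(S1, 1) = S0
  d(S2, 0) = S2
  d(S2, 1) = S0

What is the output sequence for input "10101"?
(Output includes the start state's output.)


Start: S0 (output X)
  --1--> S1 (output X)
  --0--> S0 (output X)
  --1--> S1 (output X)
  --0--> S0 (output X)
  --1--> S1 (output X)

"XXXXXX"


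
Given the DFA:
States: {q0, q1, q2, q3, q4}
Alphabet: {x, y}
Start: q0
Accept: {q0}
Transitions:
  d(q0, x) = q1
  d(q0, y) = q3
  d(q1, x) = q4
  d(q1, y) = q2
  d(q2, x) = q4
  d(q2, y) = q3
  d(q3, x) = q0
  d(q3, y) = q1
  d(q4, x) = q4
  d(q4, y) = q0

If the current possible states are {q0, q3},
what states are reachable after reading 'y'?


Apply transition on 'y' from each current state:
  d(q0, y) = q3
  d(q3, y) = q1

{q1, q3}


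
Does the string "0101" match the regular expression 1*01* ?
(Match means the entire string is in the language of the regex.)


|string| = 4; first = '0'; last = '1'

No, "0101" does not match 1*01*


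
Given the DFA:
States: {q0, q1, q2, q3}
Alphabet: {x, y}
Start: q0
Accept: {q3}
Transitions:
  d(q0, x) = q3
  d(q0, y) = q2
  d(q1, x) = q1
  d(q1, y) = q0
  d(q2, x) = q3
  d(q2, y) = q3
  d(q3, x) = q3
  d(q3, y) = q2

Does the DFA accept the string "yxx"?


Trace: q0 -> q2 -> q3 -> q3
Final state: q3
Accept states: {q3}

Yes, accepted (final state q3 is an accept state)


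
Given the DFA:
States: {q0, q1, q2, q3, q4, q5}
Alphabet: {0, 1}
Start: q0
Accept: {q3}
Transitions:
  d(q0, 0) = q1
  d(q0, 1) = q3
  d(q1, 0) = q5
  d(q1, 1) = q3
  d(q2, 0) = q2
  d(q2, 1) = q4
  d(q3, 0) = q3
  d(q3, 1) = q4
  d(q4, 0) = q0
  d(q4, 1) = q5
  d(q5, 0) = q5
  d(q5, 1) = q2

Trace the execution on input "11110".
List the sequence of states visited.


Input: 11110
d(q0, 1) = q3
d(q3, 1) = q4
d(q4, 1) = q5
d(q5, 1) = q2
d(q2, 0) = q2


q0 -> q3 -> q4 -> q5 -> q2 -> q2


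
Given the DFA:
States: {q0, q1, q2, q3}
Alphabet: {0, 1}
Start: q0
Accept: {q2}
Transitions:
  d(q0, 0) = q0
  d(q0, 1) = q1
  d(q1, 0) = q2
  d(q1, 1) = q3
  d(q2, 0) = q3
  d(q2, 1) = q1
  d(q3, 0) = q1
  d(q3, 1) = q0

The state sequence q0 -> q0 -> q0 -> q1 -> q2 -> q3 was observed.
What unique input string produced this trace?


Trace back each transition to find the symbol:
  q0 --[0]--> q0
  q0 --[0]--> q0
  q0 --[1]--> q1
  q1 --[0]--> q2
  q2 --[0]--> q3

"00100"


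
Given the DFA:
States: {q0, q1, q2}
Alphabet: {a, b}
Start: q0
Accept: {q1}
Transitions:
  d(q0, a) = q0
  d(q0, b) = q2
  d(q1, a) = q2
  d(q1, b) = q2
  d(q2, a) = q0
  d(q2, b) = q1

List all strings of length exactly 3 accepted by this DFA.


All strings of length 3: 8 total
Accepted: 1

"abb"


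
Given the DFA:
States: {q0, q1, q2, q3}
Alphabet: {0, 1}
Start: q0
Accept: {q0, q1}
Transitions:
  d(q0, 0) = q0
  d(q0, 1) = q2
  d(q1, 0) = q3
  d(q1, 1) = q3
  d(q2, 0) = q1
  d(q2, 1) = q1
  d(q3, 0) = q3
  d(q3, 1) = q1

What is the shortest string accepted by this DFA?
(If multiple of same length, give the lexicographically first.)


BFS by string length (lex-first path to each state shown):
  len 0: q0<-""
Found accept state at length 0.

"" (empty string)


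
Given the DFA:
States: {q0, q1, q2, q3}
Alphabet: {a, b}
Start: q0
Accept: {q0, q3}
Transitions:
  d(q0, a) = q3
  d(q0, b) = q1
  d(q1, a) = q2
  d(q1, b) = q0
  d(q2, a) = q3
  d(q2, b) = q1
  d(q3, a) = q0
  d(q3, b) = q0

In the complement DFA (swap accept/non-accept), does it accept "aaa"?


Trace: q0 -> q3 -> q0 -> q3
Final: q3
Original accept: {q0, q3}
Complement: q3 is in original accept

No, complement rejects (original accepts)


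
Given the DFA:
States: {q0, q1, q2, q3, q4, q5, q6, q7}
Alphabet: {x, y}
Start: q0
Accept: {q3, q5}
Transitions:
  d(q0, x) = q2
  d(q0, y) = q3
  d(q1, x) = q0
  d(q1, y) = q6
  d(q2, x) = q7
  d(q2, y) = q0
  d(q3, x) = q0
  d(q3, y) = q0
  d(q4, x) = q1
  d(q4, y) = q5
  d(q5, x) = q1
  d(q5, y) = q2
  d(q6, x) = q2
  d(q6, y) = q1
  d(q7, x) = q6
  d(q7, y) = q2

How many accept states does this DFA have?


Accept states listed: {q3, q5}
Counting: q3(1) q5(2)

2


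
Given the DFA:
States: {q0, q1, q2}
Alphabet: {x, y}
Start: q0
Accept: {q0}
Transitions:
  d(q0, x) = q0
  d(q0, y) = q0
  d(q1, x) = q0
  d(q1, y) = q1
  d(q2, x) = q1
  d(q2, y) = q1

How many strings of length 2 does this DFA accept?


Enumerating all length-2 strings:
  "xx" -> q0 [accept]
  "xy" -> q0 [accept]
  "yx" -> q0 [accept]
  "yy" -> q0 [accept]

4 out of 4


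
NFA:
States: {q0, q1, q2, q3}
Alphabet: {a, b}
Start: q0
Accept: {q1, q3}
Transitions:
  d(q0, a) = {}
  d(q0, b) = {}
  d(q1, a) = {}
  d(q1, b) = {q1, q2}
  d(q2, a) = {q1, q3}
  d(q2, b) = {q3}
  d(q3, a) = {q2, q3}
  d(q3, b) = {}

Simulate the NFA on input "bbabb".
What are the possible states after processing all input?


Start: {q0}
  --b--> {}
  --b--> {}
  --a--> {}
  --b--> {}
  --b--> {}

{} (empty set, no valid transitions)


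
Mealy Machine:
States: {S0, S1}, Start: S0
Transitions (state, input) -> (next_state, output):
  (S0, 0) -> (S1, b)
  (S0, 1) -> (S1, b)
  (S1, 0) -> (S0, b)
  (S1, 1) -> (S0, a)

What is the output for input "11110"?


Step-by-step:
  (S0, 1) -> (S1, b)
  (S1, 1) -> (S0, a)
  (S0, 1) -> (S1, b)
  (S1, 1) -> (S0, a)
  (S0, 0) -> (S1, b)

"babab"


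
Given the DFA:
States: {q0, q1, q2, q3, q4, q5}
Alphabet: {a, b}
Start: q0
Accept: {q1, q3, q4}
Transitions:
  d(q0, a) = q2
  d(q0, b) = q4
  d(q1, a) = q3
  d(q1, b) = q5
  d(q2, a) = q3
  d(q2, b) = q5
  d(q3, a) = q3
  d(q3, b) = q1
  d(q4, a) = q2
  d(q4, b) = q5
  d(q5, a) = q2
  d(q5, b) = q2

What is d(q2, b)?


Looking up transition d(q2, b)

q5


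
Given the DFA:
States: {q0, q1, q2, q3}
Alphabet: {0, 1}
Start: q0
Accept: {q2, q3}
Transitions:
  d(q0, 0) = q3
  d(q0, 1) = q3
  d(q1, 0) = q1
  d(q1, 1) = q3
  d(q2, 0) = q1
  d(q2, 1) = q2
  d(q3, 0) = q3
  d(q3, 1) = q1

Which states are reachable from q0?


BFS from q0:
  layer 0: {q0}
  layer 1: {q3}
  layer 2: {q1}

{q0, q1, q3}


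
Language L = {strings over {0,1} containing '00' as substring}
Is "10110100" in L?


'00' occurs at index 6

Yes, "10110100" is in L


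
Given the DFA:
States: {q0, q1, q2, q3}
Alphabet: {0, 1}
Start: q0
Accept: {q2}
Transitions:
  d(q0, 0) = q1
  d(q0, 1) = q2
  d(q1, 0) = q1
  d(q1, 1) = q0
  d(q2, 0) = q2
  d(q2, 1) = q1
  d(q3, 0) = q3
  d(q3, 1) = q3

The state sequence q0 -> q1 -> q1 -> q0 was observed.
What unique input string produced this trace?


Trace back each transition to find the symbol:
  q0 --[0]--> q1
  q1 --[0]--> q1
  q1 --[1]--> q0

"001"


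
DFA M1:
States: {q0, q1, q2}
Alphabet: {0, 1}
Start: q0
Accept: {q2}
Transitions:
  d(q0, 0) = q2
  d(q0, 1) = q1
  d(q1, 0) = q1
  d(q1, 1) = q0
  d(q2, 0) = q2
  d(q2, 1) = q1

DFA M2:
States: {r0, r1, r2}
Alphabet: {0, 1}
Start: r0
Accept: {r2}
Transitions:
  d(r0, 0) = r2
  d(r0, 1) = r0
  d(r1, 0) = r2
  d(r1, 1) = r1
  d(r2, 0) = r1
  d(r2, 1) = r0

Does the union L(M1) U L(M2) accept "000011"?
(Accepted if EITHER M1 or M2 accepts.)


M1: final=q0 accepted=False
M2: final=r1 accepted=False

No, union rejects (neither accepts)


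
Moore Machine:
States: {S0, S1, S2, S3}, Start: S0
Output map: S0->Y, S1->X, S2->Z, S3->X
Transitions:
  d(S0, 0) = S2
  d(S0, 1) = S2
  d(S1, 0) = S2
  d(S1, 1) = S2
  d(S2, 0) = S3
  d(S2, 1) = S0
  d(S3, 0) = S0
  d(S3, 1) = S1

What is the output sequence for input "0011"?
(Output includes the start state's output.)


Start: S0 (output Y)
  --0--> S2 (output Z)
  --0--> S3 (output X)
  --1--> S1 (output X)
  --1--> S2 (output Z)

"YZXXZ"


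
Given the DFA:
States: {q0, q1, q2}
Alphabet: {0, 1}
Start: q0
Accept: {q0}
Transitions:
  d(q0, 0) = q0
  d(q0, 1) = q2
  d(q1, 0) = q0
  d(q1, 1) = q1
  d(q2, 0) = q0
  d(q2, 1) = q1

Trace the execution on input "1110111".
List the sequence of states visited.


Input: 1110111
d(q0, 1) = q2
d(q2, 1) = q1
d(q1, 1) = q1
d(q1, 0) = q0
d(q0, 1) = q2
d(q2, 1) = q1
d(q1, 1) = q1


q0 -> q2 -> q1 -> q1 -> q0 -> q2 -> q1 -> q1


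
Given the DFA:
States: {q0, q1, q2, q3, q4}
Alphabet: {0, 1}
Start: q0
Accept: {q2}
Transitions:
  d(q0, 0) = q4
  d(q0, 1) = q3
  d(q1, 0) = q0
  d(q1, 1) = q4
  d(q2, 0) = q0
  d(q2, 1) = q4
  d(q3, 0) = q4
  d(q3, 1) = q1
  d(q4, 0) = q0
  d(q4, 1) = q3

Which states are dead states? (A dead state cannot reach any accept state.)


Forward reachability from each state:
  q0 -> reaches {q0, q1, q3, q4}, no accept state (dead)
  q1 -> reaches {q0, q1, q3, q4}, no accept state (dead)
  q2 -> reaches accept state q2 (live)
  q3 -> reaches {q0, q1, q3, q4}, no accept state (dead)
  q4 -> reaches {q0, q1, q3, q4}, no accept state (dead)

{q0, q1, q3, q4}


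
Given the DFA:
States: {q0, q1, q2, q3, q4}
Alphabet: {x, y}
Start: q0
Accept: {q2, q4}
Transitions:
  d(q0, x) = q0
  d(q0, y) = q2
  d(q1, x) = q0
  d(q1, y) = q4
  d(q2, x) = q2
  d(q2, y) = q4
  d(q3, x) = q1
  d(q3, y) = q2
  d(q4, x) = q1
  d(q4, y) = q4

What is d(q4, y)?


Looking up transition d(q4, y)

q4


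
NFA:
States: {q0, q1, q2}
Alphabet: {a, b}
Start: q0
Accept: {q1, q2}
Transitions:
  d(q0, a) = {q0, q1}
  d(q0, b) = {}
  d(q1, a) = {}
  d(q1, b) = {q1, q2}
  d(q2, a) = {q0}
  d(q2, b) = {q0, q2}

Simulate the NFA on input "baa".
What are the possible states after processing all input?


Start: {q0}
  --b--> {}
  --a--> {}
  --a--> {}

{} (empty set, no valid transitions)


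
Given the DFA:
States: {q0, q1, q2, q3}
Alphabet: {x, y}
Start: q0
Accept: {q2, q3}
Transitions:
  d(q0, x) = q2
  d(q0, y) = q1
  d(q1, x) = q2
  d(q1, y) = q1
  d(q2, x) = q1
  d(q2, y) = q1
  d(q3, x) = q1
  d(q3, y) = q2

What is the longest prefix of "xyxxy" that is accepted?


Run the DFA, marking each prefix where the state is accepting:
  "" -> q0 [reject]
  "x" -> q2 [accept]
  "xy" -> q1 [reject]
  "xyx" -> q2 [accept]
  "xyxx" -> q1 [reject]
  "xyxxy" -> q1 [reject]

"xyx"


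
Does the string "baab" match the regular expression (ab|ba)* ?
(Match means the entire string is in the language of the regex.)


|string| = 4; first = 'b'; last = 'b'

Yes, "baab" matches (ab|ba)*


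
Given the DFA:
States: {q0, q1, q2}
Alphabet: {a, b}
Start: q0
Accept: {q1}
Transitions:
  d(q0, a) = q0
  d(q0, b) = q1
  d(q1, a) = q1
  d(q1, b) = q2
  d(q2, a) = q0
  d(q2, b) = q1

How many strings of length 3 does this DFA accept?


Enumerating all length-3 strings:
  "aaa" -> q0 [reject]
  "aab" -> q1 [accept]
  "aba" -> q1 [accept]
  "abb" -> q2 [reject]
  "baa" -> q1 [accept]
  "bab" -> q2 [reject]
  "bba" -> q0 [reject]
  "bbb" -> q1 [accept]

4 out of 8


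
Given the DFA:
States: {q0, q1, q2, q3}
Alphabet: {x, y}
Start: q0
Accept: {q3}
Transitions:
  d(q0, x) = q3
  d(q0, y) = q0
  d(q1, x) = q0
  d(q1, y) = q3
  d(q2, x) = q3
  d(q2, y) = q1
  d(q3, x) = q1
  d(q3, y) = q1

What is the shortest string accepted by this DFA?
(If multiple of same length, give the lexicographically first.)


BFS by string length (lex-first path to each state shown):
  len 0: q0<-""
  len 1: q0<-"y", q3<-"x"
Found accept state at length 1.

"x"


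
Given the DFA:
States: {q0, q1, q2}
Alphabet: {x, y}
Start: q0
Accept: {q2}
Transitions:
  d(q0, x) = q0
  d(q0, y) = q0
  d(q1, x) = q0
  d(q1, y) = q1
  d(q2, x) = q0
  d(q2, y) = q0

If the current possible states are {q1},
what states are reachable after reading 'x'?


Apply transition on 'x' from each current state:
  d(q1, x) = q0

{q0}


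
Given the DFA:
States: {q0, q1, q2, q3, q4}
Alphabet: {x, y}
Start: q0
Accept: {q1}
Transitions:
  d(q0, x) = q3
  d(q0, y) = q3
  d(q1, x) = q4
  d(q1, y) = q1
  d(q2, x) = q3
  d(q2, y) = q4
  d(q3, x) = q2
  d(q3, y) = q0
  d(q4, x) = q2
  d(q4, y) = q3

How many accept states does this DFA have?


Accept states listed: {q1}
Counting: q1(1)

1


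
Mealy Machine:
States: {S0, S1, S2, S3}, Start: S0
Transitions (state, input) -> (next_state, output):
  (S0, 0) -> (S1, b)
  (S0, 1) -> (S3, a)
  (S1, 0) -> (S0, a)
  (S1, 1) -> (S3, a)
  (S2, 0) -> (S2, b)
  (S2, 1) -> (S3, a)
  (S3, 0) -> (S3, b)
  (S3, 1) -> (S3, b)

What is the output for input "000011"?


Step-by-step:
  (S0, 0) -> (S1, b)
  (S1, 0) -> (S0, a)
  (S0, 0) -> (S1, b)
  (S1, 0) -> (S0, a)
  (S0, 1) -> (S3, a)
  (S3, 1) -> (S3, b)

"babaab"


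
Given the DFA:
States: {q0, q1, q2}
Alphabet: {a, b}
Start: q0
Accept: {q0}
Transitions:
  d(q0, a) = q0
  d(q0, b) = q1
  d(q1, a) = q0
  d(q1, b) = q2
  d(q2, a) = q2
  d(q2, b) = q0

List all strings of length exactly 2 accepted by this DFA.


All strings of length 2: 4 total
Accepted: 2

"aa", "ba"


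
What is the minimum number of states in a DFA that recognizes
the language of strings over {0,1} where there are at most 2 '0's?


States: count = 0, 1, ..., 2 (all accepting; 3 states), plus a dead state for count > 2.
Total: 3 + 1 = 4.

4


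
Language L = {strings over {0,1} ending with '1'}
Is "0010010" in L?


last symbol = '0'

No, "0010010" is not in L


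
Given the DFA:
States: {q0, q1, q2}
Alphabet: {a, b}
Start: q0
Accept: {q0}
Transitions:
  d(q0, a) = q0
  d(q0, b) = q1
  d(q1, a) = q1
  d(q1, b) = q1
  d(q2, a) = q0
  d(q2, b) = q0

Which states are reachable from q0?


BFS from q0:
  layer 0: {q0}
  layer 1: {q1}

{q0, q1}


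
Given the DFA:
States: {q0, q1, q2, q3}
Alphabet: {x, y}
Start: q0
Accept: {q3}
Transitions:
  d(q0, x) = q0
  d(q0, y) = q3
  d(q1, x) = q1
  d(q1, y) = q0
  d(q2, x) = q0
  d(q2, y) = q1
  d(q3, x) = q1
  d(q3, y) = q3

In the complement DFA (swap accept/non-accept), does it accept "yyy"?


Trace: q0 -> q3 -> q3 -> q3
Final: q3
Original accept: {q3}
Complement: q3 is in original accept

No, complement rejects (original accepts)


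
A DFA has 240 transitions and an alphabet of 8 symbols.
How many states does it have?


Each state has exactly one transition per symbol.
states = transitions / |alphabet| = 240 / 8 = 30

30


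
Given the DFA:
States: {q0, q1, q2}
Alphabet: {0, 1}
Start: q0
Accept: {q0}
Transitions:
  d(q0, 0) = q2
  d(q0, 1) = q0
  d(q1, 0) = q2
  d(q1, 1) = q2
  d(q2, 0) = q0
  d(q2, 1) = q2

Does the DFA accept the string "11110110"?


Trace: q0 -> q0 -> q0 -> q0 -> q0 -> q2 -> q2 -> q2 -> q0
Final state: q0
Accept states: {q0}

Yes, accepted (final state q0 is an accept state)


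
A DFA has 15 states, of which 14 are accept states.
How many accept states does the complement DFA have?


Complement swaps accept and non-accept states.
15 - 14 = 1

1


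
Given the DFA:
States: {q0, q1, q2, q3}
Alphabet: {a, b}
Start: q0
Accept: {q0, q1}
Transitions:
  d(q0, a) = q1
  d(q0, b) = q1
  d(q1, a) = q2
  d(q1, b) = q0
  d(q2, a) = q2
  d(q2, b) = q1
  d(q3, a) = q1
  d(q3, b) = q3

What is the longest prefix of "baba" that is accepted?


Run the DFA, marking each prefix where the state is accepting:
  "" -> q0 [accept]
  "b" -> q1 [accept]
  "ba" -> q2 [reject]
  "bab" -> q1 [accept]
  "baba" -> q2 [reject]

"bab"


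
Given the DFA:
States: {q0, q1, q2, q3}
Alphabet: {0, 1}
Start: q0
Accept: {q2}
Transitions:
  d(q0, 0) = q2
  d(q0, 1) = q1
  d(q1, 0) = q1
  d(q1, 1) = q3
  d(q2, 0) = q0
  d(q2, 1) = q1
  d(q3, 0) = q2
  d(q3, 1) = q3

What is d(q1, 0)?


Looking up transition d(q1, 0)

q1


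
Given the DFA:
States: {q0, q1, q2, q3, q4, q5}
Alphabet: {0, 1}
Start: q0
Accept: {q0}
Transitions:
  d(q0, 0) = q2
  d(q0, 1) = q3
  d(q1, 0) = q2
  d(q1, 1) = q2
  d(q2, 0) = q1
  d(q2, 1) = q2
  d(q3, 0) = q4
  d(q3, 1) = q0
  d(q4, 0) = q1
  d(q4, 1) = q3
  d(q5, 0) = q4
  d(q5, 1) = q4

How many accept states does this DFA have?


Accept states listed: {q0}
Counting: q0(1)

1


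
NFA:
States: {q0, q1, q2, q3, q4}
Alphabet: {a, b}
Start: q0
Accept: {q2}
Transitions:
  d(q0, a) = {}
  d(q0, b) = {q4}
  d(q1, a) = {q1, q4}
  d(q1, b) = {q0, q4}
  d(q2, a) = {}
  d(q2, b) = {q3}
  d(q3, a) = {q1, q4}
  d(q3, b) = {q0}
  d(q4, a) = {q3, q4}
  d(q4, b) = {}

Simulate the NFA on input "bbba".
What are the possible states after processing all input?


Start: {q0}
  --b--> {q4}
  --b--> {}
  --b--> {}
  --a--> {}

{} (empty set, no valid transitions)


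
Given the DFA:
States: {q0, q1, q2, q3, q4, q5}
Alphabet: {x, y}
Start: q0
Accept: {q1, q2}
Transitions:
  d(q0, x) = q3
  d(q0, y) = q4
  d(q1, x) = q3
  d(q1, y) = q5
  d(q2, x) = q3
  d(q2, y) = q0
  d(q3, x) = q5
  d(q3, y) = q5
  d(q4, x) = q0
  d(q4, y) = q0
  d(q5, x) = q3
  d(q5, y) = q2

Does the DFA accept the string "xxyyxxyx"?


Trace: q0 -> q3 -> q5 -> q2 -> q0 -> q3 -> q5 -> q2 -> q3
Final state: q3
Accept states: {q1, q2}

No, rejected (final state q3 is not an accept state)


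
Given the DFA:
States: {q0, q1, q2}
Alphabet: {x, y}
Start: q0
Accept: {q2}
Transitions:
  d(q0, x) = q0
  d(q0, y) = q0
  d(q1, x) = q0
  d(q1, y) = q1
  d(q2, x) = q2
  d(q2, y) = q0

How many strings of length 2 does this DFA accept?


Enumerating all length-2 strings:
  "xx" -> q0 [reject]
  "xy" -> q0 [reject]
  "yx" -> q0 [reject]
  "yy" -> q0 [reject]

0 out of 4


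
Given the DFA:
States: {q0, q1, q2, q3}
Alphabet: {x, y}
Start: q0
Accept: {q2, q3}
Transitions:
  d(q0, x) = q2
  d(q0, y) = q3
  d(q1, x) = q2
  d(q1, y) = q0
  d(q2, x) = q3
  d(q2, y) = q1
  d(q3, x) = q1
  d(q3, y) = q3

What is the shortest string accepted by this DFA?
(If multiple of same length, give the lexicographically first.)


BFS by string length (lex-first path to each state shown):
  len 0: q0<-""
  len 1: q2<-"x", q3<-"y"
Found accept state at length 1.

"x"


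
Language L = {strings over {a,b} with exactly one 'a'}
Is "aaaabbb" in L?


count('a') = 4

No, "aaaabbb" is not in L


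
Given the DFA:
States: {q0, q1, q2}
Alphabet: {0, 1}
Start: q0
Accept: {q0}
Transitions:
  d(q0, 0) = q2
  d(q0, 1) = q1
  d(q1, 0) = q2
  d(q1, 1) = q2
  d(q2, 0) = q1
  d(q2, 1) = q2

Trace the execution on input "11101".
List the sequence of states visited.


Input: 11101
d(q0, 1) = q1
d(q1, 1) = q2
d(q2, 1) = q2
d(q2, 0) = q1
d(q1, 1) = q2


q0 -> q1 -> q2 -> q2 -> q1 -> q2


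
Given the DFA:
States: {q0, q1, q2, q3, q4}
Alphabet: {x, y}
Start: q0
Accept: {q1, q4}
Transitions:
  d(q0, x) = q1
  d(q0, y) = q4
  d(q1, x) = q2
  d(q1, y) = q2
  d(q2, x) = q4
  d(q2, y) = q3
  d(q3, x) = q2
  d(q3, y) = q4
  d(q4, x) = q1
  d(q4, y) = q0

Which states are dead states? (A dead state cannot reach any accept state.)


Forward reachability from each state:
  q0 -> reaches accept state q1 (live)
  q1 -> reaches accept state q1 (live)
  q2 -> reaches accept state q1 (live)
  q3 -> reaches accept state q1 (live)
  q4 -> reaches accept state q1 (live)

None (all states can reach an accept state)


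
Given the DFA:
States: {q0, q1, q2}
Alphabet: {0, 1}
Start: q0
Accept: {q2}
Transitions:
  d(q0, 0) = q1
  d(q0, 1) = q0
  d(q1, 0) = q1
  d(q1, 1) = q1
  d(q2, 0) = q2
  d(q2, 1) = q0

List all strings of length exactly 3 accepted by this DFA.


All strings of length 3: 8 total
Accepted: 0

None


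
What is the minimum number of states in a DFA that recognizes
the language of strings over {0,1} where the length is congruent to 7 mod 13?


States track (length) mod 13.
Need 13 states: one per remainder 0..12; accept = remainder 7.

13


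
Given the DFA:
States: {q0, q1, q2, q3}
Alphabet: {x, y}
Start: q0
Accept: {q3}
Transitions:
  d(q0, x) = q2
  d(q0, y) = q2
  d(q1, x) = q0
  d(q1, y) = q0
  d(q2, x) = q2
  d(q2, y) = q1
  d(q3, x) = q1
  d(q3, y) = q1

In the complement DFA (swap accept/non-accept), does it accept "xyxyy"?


Trace: q0 -> q2 -> q1 -> q0 -> q2 -> q1
Final: q1
Original accept: {q3}
Complement: q1 is not in original accept

Yes, complement accepts (original rejects)


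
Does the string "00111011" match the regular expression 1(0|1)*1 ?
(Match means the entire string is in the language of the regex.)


|string| = 8; first = '0'; last = '1'

No, "00111011" does not match 1(0|1)*1


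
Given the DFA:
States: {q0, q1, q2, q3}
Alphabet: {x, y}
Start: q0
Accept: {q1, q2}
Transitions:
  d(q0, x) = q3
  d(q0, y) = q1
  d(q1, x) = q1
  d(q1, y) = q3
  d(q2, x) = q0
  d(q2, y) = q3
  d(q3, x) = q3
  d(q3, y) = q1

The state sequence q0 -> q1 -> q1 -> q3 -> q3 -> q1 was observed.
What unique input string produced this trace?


Trace back each transition to find the symbol:
  q0 --[y]--> q1
  q1 --[x]--> q1
  q1 --[y]--> q3
  q3 --[x]--> q3
  q3 --[y]--> q1

"yxyxy"


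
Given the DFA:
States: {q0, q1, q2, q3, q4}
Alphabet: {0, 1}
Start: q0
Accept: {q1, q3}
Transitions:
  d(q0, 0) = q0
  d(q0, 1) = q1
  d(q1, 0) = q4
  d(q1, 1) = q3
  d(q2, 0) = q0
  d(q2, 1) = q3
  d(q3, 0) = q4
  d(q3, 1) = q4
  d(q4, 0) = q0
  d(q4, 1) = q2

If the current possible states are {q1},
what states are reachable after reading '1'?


Apply transition on '1' from each current state:
  d(q1, 1) = q3

{q3}


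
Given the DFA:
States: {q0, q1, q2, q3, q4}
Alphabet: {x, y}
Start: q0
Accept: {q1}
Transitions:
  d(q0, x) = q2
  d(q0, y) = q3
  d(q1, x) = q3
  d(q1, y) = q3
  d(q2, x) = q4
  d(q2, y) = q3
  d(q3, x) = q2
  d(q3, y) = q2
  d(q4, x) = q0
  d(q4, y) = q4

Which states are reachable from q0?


BFS from q0:
  layer 0: {q0}
  layer 1: {q2, q3}
  layer 2: {q4}

{q0, q2, q3, q4}


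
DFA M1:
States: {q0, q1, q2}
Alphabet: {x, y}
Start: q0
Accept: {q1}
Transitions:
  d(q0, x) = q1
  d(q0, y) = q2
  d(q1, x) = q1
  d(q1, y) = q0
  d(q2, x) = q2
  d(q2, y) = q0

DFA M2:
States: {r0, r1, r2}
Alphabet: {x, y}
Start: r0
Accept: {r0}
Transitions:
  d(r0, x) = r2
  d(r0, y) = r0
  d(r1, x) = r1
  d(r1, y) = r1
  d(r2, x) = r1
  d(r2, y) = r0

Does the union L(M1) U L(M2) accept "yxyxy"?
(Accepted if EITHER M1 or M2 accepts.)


M1: final=q0 accepted=False
M2: final=r0 accepted=True

Yes, union accepts


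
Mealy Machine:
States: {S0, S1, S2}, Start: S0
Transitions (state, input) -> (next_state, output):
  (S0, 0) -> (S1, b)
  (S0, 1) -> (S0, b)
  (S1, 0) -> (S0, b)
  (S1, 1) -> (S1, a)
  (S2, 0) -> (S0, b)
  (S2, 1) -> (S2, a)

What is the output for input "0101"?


Step-by-step:
  (S0, 0) -> (S1, b)
  (S1, 1) -> (S1, a)
  (S1, 0) -> (S0, b)
  (S0, 1) -> (S0, b)

"babb"


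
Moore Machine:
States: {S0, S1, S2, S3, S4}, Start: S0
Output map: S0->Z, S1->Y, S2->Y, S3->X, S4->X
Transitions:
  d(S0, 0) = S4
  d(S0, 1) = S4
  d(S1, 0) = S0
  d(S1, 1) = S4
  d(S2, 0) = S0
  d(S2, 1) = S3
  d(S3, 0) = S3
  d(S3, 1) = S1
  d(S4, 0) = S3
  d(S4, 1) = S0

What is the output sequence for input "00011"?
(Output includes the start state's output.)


Start: S0 (output Z)
  --0--> S4 (output X)
  --0--> S3 (output X)
  --0--> S3 (output X)
  --1--> S1 (output Y)
  --1--> S4 (output X)

"ZXXXYX"


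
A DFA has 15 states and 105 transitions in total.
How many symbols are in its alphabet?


Each state has exactly one transition per symbol.
|alphabet| = transitions / states = 105 / 15 = 7

7


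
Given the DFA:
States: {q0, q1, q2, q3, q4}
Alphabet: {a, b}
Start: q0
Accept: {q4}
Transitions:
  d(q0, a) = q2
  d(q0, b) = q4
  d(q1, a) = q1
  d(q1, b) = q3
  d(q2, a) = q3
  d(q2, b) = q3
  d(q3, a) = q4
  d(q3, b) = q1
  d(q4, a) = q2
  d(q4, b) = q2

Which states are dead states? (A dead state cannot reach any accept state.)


Forward reachability from each state:
  q0 -> reaches accept state q4 (live)
  q1 -> reaches accept state q4 (live)
  q2 -> reaches accept state q4 (live)
  q3 -> reaches accept state q4 (live)
  q4 -> reaches accept state q4 (live)

None (all states can reach an accept state)


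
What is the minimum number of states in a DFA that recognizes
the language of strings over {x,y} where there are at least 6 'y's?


States: count = 0, 1, ..., 5, and a final '>= 6' state.
Total: 6 + 1 = 7. Accept = '>= 6' state.

7


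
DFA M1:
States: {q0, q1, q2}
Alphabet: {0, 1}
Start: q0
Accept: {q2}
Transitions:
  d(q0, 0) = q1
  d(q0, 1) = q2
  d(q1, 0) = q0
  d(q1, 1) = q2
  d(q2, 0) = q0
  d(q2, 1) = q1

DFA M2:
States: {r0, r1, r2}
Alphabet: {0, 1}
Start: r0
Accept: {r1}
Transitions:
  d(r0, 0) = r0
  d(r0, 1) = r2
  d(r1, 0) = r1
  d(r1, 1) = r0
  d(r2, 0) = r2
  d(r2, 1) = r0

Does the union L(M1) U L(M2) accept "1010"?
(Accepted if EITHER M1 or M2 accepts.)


M1: final=q0 accepted=False
M2: final=r0 accepted=False

No, union rejects (neither accepts)


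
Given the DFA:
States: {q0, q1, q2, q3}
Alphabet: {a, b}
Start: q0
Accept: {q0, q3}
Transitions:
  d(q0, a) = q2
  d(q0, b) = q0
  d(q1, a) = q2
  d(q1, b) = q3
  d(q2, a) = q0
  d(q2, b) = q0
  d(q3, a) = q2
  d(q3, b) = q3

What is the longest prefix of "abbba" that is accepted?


Run the DFA, marking each prefix where the state is accepting:
  "" -> q0 [accept]
  "a" -> q2 [reject]
  "ab" -> q0 [accept]
  "abb" -> q0 [accept]
  "abbb" -> q0 [accept]
  "abbba" -> q2 [reject]

"abbb"


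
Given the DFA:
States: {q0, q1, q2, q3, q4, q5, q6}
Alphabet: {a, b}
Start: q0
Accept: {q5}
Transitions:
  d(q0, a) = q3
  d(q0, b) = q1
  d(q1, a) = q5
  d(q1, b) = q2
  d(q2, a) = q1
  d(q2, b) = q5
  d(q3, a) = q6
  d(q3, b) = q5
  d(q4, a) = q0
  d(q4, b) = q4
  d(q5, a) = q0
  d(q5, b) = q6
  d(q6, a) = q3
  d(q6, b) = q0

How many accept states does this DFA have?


Accept states listed: {q5}
Counting: q5(1)

1


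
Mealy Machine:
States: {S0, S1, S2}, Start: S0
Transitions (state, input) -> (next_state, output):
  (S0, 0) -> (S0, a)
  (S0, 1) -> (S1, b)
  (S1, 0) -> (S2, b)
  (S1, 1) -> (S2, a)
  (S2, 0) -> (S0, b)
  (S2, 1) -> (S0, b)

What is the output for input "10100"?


Step-by-step:
  (S0, 1) -> (S1, b)
  (S1, 0) -> (S2, b)
  (S2, 1) -> (S0, b)
  (S0, 0) -> (S0, a)
  (S0, 0) -> (S0, a)

"bbbaa"


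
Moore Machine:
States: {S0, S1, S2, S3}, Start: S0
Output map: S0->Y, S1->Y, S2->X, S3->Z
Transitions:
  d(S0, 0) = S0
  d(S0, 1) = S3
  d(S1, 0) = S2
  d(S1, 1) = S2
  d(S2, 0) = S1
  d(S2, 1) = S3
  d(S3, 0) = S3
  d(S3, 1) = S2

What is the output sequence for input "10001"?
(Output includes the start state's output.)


Start: S0 (output Y)
  --1--> S3 (output Z)
  --0--> S3 (output Z)
  --0--> S3 (output Z)
  --0--> S3 (output Z)
  --1--> S2 (output X)

"YZZZZX"


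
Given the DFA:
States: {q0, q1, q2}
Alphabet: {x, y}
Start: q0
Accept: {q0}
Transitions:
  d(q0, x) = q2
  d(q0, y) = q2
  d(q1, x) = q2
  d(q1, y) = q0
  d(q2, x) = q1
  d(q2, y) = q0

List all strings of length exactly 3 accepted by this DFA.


All strings of length 3: 8 total
Accepted: 2

"xxy", "yxy"


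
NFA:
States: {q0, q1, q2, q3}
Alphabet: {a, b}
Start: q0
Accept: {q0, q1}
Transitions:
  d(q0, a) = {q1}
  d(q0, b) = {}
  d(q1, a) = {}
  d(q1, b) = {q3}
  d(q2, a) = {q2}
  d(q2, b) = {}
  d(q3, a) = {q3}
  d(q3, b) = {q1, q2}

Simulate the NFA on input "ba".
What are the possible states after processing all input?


Start: {q0}
  --b--> {}
  --a--> {}

{} (empty set, no valid transitions)


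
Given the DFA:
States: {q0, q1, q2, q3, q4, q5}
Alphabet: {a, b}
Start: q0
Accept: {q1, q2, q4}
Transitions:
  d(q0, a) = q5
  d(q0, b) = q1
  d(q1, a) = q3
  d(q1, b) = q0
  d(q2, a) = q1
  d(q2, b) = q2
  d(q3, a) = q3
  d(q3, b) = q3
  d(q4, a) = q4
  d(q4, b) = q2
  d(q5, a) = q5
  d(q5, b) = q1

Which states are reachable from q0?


BFS from q0:
  layer 0: {q0}
  layer 1: {q1, q5}
  layer 2: {q3}

{q0, q1, q3, q5}


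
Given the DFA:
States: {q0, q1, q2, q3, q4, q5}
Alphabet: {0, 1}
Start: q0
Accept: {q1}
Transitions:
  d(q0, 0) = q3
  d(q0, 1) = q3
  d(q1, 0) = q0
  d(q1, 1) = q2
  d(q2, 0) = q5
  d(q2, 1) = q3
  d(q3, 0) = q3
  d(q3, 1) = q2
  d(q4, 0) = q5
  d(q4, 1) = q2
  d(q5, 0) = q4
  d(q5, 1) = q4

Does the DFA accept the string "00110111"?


Trace: q0 -> q3 -> q3 -> q2 -> q3 -> q3 -> q2 -> q3 -> q2
Final state: q2
Accept states: {q1}

No, rejected (final state q2 is not an accept state)
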